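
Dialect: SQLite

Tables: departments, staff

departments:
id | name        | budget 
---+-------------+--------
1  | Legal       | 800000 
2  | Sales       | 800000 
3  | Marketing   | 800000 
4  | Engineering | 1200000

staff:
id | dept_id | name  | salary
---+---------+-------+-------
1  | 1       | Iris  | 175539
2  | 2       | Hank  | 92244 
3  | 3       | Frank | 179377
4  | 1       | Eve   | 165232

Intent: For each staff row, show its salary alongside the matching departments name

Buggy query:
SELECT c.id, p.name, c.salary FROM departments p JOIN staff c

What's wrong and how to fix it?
Bug: JOIN with no ON clause produces a cartesian product; every staff row pairs with every departments row

Fix: Specify the join condition linking the foreign key to the parent id

Corrected query:
SELECT c.id, p.name, c.salary FROM departments p JOIN staff c ON c.dept_id = p.id

Result:
id | name      | salary
---+-----------+-------
1  | Legal     | 175539
2  | Sales     | 92244 
3  | Marketing | 179377
4  | Legal     | 165232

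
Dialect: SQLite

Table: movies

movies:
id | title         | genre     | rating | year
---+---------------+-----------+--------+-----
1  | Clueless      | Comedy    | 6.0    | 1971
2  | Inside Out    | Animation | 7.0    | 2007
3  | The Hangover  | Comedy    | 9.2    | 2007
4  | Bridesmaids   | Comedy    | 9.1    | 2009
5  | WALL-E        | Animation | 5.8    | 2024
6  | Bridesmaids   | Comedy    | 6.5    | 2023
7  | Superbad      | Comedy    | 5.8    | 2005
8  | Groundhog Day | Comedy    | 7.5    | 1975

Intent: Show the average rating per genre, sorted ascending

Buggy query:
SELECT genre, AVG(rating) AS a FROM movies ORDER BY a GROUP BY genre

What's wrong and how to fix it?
Bug: GROUP BY must precede ORDER BY

Fix: Reorder: SELECT … FROM … GROUP BY … ORDER BY …

Corrected query:
SELECT genre, AVG(rating) AS a FROM movies GROUP BY genre ORDER BY a

Result:
genre     | a   
----------+-----
Animation | 6.4 
Comedy    | 7.35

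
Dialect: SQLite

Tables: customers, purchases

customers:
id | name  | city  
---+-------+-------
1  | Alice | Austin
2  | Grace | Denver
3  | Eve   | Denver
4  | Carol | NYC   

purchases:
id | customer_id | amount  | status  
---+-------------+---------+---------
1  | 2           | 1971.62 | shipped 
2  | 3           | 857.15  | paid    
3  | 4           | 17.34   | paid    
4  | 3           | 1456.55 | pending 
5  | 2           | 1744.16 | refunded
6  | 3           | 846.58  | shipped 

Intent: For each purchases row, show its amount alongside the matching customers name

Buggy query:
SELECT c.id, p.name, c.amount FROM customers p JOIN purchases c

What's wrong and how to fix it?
Bug: Missing join condition: each purchases row is matched to all customers rows instead of just its own

Fix: Add ON c.customer_id = p.id to the JOIN

Corrected query:
SELECT c.id, p.name, c.amount FROM customers p JOIN purchases c ON c.customer_id = p.id

Result:
id | name  | amount 
---+-------+--------
1  | Grace | 1971.62
2  | Eve   | 857.15 
3  | Carol | 17.34  
4  | Eve   | 1456.55
5  | Grace | 1744.16
6  | Eve   | 846.58 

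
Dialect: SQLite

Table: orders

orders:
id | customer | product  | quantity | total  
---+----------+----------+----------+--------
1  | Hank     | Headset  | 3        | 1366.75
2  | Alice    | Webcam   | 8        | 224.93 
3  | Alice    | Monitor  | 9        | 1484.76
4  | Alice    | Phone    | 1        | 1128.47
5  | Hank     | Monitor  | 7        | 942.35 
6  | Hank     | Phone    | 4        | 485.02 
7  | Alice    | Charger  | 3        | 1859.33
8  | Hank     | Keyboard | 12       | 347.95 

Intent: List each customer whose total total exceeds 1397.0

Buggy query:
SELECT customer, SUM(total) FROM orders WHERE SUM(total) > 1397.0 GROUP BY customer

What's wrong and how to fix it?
Bug: WHERE runs before GROUP BY, so aggregates aren't available there

Fix: Move the aggregate condition to a HAVING clause

Corrected query:
SELECT customer, SUM(total) FROM orders GROUP BY customer HAVING SUM(total) > 1397.0

Result:
customer | SUM(total)
---------+-----------
Alice    | 4697.49   
Hank     | 3142.07   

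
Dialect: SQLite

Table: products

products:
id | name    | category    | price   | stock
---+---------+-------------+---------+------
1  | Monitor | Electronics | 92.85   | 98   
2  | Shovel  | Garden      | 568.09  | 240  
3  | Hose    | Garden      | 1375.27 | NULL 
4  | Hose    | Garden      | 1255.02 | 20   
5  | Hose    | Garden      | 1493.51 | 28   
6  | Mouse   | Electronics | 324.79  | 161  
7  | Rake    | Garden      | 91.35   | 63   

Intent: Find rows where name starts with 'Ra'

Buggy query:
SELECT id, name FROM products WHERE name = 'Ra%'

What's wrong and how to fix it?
Bug: Wildcards only work with LIKE; '=' treats '%' as a literal character

Fix: Use LIKE for wildcard pattern matching

Corrected query:
SELECT id, name FROM products WHERE name LIKE 'Ra%'

Result:
id | name
---+-----
7  | Rake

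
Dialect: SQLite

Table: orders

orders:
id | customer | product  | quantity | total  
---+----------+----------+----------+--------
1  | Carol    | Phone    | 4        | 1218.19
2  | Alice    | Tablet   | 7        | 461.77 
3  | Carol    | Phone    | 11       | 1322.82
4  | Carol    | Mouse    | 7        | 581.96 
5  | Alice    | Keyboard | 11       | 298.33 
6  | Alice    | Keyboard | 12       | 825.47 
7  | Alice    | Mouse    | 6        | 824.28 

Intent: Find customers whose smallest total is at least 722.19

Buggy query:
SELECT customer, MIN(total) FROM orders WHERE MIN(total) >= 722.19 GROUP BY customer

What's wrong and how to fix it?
Bug: MIN() in WHERE is a misuse of aggregate

Fix: Replace WHERE with HAVING after the GROUP BY

Corrected query:
SELECT customer, MIN(total) FROM orders GROUP BY customer HAVING MIN(total) >= 722.19

Result:
(no rows)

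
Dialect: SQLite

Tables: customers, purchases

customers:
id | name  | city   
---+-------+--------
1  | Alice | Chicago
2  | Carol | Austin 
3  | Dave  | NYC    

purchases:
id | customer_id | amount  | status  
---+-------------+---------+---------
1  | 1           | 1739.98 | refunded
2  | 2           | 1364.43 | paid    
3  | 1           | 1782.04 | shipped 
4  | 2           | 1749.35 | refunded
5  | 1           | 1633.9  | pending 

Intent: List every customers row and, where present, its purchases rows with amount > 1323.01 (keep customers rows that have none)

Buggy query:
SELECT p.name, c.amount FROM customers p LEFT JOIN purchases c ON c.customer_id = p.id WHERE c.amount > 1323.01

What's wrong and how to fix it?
Bug: Filtering c.amount in WHERE discards the NULL rows produced by LEFT JOIN, turning it into an inner join

Fix: Move the right-table condition into the ON clause so unmatched parents are kept

Corrected query:
SELECT p.name, c.amount FROM customers p LEFT JOIN purchases c ON c.customer_id = p.id AND c.amount > 1323.01

Result:
name  | amount 
------+--------
Alice | 1633.9 
Alice | 1739.98
Alice | 1782.04
Carol | 1364.43
Carol | 1749.35
Dave  | NULL   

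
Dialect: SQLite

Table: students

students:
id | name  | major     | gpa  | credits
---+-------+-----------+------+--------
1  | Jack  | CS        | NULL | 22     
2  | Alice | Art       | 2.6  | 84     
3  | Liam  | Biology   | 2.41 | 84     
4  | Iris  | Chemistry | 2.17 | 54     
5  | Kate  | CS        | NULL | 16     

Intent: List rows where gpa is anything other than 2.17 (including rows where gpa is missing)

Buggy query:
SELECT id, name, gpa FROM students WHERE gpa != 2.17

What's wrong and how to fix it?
Bug: 'gpa != 2.17' is unknown when gpa is NULL, so NULL rows are silently excluded

Fix: Add an explicit OR gpa IS NULL to include the missing-value rows

Corrected query:
SELECT id, name, gpa FROM students WHERE gpa != 2.17 OR gpa IS NULL

Result:
id | name  | gpa 
---+-------+-----
1  | Jack  | NULL
2  | Alice | 2.6 
3  | Liam  | 2.41
5  | Kate  | NULL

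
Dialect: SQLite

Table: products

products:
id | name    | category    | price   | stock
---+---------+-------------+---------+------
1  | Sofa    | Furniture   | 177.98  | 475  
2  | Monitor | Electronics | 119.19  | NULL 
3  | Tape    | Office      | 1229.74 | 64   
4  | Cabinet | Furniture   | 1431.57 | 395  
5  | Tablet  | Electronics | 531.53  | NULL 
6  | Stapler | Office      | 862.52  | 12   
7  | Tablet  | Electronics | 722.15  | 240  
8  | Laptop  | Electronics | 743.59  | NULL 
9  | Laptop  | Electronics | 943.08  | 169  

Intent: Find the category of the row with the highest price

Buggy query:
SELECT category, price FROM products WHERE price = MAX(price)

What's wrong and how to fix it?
Bug: MAX(price) is an aggregate and cannot be used directly in WHERE

Fix: Wrap MAX in a scalar subquery so WHERE compares against a single value

Corrected query:
SELECT category, price FROM products WHERE price = (SELECT MAX(price) FROM products)

Result:
category  | price  
----------+--------
Furniture | 1431.57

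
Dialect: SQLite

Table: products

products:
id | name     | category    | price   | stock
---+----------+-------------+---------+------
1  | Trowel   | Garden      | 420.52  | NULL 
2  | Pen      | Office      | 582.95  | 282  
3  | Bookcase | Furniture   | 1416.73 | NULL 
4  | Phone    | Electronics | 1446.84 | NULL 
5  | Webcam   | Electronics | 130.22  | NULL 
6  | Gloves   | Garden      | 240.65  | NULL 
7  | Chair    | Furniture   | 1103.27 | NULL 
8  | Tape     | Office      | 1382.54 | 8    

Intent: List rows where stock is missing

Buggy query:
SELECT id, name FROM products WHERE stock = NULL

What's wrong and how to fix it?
Bug: '= NULL' is always unknown in SQL three-valued logic, so no rows match

Fix: Replace '= NULL' with 'IS NULL'

Corrected query:
SELECT id, name FROM products WHERE stock IS NULL

Result:
id | name    
---+---------
1  | Trowel  
3  | Bookcase
4  | Phone   
5  | Webcam  
6  | Gloves  
7  | Chair   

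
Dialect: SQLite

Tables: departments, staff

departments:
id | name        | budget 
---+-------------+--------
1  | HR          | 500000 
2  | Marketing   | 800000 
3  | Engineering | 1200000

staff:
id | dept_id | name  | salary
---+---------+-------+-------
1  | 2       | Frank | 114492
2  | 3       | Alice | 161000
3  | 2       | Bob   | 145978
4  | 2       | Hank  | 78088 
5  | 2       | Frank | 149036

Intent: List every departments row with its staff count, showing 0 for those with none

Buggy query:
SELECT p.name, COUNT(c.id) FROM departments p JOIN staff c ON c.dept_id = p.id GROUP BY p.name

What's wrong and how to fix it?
Bug: INNER JOIN drops departments rows that have no matching staff rows

Fix: Switch to LEFT JOIN to retain unmatched parent rows

Corrected query:
SELECT p.name, COUNT(c.id) FROM departments p LEFT JOIN staff c ON c.dept_id = p.id GROUP BY p.name

Result:
name        | COUNT(c.id)
------------+------------
Engineering | 1          
HR          | 0          
Marketing   | 4          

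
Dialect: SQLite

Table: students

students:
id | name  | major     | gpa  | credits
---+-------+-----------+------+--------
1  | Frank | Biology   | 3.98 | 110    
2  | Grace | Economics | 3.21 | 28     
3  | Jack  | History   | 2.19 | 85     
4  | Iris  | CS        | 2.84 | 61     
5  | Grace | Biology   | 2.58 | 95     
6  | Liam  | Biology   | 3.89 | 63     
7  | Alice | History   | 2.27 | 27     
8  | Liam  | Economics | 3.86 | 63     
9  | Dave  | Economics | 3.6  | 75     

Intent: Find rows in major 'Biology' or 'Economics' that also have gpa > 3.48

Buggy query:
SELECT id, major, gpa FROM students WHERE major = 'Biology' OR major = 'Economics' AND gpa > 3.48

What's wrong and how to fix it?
Bug: AND binds tighter than OR, so this parses as major = 'Biology' OR (major = 'Economics' AND gpa > 3.48)

Fix: Add parentheses around the OR so the AND applies to both alternatives

Corrected query:
SELECT id, major, gpa FROM students WHERE (major = 'Biology' OR major = 'Economics') AND gpa > 3.48

Result:
id | major     | gpa 
---+-----------+-----
1  | Biology   | 3.98
6  | Biology   | 3.89
8  | Economics | 3.86
9  | Economics | 3.6 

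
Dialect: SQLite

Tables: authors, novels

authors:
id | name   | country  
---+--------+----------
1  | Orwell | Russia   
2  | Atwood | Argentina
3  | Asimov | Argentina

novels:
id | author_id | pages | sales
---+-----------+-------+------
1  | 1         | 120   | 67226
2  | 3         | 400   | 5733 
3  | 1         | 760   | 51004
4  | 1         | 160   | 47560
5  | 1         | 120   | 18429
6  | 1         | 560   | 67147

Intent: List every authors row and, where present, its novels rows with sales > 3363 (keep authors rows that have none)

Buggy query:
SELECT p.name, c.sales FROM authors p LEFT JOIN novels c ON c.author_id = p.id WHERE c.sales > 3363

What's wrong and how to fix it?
Bug: A WHERE condition on the right-hand table after LEFT JOIN drops unmatched parents

Fix: Move the right-table condition into the ON clause so unmatched parents are kept

Corrected query:
SELECT p.name, c.sales FROM authors p LEFT JOIN novels c ON c.author_id = p.id AND c.sales > 3363

Result:
name   | sales
-------+------
Orwell | 18429
Orwell | 47560
Orwell | 51004
Orwell | 67147
Orwell | 67226
Atwood | NULL 
Asimov | 5733 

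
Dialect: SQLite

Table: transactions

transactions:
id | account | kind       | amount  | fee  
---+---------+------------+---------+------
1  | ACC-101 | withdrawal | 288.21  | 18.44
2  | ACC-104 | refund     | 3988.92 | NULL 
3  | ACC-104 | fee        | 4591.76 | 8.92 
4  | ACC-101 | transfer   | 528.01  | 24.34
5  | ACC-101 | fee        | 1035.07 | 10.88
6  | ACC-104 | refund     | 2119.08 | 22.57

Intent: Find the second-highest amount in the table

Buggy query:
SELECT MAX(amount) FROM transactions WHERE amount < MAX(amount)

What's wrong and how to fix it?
Bug: The inner MAX is an aggregate inside WHERE, which is not allowed

Fix: Compute the overall MAX in a subquery, then take MAX of rows below it

Corrected query:
SELECT MAX(amount) FROM transactions WHERE amount < (SELECT MAX(amount) FROM transactions)

Result:
MAX(amount)
-----------
3988.92    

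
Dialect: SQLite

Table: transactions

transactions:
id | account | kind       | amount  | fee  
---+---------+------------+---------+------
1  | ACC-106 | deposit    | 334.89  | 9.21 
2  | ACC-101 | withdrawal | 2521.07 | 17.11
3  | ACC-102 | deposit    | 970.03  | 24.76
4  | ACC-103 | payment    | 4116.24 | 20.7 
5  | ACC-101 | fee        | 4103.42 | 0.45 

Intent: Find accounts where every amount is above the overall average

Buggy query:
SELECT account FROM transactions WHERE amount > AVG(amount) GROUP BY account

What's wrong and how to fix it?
Bug: AVG() is an aggregate; it can't sit directly in WHERE

Fix: Compute the overall average in a scalar subquery and compare each group's MIN against it in HAVING

Corrected query:
SELECT account FROM transactions GROUP BY account HAVING MIN(amount) > (SELECT AVG(amount) FROM transactions)

Result:
account
-------
ACC-101
ACC-103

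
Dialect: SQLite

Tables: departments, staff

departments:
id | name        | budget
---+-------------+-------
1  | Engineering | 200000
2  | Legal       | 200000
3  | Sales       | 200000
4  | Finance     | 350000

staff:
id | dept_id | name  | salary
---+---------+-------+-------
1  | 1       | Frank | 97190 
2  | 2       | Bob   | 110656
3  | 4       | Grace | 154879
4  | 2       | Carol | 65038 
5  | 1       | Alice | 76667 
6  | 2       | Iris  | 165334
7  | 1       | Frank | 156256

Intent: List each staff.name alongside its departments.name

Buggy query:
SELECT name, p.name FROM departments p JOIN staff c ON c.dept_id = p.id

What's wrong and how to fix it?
Bug: Both tables have a 'name' column; the unqualified reference is ambiguous

Fix: Qualify the column with its table alias (c.name)

Corrected query:
SELECT c.name, p.name FROM departments p JOIN staff c ON c.dept_id = p.id

Result:
name  | name       
------+------------
Frank | Engineering
Bob   | Legal      
Grace | Finance    
Carol | Legal      
Alice | Engineering
Iris  | Legal      
Frank | Engineering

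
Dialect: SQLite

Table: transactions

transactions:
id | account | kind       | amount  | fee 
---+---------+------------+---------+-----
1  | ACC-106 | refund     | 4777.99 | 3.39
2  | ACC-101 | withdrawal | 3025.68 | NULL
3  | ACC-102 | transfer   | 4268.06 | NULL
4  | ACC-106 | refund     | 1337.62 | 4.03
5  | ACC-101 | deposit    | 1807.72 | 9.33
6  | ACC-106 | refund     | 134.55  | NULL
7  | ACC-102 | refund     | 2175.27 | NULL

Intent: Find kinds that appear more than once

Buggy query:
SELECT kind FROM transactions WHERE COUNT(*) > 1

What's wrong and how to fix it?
Bug: WHERE can't reference COUNT(*); aggregates are computed after WHERE

Fix: GROUP BY kind, then filter groups with HAVING COUNT(*) > 1

Corrected query:
SELECT kind FROM transactions GROUP BY kind HAVING COUNT(*) > 1

Result:
kind  
------
refund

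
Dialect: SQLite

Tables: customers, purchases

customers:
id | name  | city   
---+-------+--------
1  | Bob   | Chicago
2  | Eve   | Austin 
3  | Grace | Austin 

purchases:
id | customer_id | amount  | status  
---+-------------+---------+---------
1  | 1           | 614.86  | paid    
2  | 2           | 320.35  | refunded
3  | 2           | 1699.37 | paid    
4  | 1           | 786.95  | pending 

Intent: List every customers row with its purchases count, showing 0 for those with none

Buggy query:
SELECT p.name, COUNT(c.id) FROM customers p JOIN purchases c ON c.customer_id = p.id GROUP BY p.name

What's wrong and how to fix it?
Bug: An inner join excludes parents with zero children

Fix: Use LEFT JOIN so parents without children still appear (COUNT(c.id) gives 0)

Corrected query:
SELECT p.name, COUNT(c.id) FROM customers p LEFT JOIN purchases c ON c.customer_id = p.id GROUP BY p.name

Result:
name  | COUNT(c.id)
------+------------
Bob   | 2          
Eve   | 2          
Grace | 0          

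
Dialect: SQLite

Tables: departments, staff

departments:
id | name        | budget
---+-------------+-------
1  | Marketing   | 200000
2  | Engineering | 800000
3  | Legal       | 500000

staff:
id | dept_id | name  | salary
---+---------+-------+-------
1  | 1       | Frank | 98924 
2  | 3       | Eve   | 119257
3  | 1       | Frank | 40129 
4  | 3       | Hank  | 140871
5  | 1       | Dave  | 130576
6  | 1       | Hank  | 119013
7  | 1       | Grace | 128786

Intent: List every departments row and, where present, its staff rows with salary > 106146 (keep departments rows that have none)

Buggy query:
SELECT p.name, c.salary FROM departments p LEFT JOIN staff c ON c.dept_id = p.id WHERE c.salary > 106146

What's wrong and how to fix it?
Bug: Filtering c.salary in WHERE discards the NULL rows produced by LEFT JOIN, turning it into an inner join

Fix: Put 'c.salary > 106146' in the JOIN's ON clause instead of WHERE

Corrected query:
SELECT p.name, c.salary FROM departments p LEFT JOIN staff c ON c.dept_id = p.id AND c.salary > 106146

Result:
name        | salary
------------+-------
Marketing   | 119013
Marketing   | 128786
Marketing   | 130576
Engineering | NULL  
Legal       | 119257
Legal       | 140871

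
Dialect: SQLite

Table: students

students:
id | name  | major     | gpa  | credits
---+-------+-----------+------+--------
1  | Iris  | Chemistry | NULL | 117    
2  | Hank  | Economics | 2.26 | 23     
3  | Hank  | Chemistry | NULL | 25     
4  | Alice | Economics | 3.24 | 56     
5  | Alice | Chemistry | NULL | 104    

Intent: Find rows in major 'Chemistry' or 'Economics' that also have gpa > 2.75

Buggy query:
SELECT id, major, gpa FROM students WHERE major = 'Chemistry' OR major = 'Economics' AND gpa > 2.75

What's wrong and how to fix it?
Bug: AND binds tighter than OR, so this parses as major = 'Chemistry' OR (major = 'Economics' AND gpa > 2.75)

Fix: Add parentheses around the OR so the AND applies to both alternatives

Corrected query:
SELECT id, major, gpa FROM students WHERE (major = 'Chemistry' OR major = 'Economics') AND gpa > 2.75

Result:
id | major     | gpa 
---+-----------+-----
4  | Economics | 3.24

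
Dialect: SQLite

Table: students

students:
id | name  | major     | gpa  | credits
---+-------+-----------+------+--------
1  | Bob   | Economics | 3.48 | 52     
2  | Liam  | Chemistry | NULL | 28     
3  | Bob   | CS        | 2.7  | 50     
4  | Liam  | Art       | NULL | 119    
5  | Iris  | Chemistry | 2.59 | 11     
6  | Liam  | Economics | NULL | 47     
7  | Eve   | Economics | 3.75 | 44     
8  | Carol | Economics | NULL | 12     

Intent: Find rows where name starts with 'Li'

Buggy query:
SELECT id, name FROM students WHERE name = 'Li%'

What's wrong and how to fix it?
Bug: Wildcards only work with LIKE; '=' treats '%' as a literal character

Fix: Use LIKE for wildcard pattern matching

Corrected query:
SELECT id, name FROM students WHERE name LIKE 'Li%'

Result:
id | name
---+-----
2  | Liam
4  | Liam
6  | Liam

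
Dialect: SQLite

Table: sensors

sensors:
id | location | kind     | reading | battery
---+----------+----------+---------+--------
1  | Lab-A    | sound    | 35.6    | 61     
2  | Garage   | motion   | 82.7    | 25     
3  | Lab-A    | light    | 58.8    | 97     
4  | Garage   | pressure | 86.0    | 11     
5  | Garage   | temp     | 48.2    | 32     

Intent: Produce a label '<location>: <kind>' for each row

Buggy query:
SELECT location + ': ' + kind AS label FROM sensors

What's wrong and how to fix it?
Bug: SQLite uses || for string concatenation; + coerces text to numbers (yielding 0)

Fix: Replace + with || to concatenate text

Corrected query:
SELECT location || ': ' || kind AS label FROM sensors

Result:
label           
----------------
Lab-A: sound    
Garage: motion  
Lab-A: light    
Garage: pressure
Garage: temp    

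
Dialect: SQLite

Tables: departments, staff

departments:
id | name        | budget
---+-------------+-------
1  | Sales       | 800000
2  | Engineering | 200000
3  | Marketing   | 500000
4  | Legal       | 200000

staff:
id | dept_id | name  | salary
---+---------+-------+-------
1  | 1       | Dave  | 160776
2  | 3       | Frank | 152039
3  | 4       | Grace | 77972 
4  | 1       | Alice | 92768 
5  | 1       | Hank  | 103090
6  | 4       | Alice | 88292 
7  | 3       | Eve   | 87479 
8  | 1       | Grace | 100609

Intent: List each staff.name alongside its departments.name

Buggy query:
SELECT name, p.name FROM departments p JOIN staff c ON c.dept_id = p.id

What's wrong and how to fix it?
Bug: Both tables have a 'name' column; the unqualified reference is ambiguous

Fix: Qualify the column with its table alias (c.name)

Corrected query:
SELECT c.name, p.name FROM departments p JOIN staff c ON c.dept_id = p.id

Result:
name  | name     
------+----------
Dave  | Sales    
Frank | Marketing
Grace | Legal    
Alice | Sales    
Hank  | Sales    
Alice | Legal    
Eve   | Marketing
Grace | Sales    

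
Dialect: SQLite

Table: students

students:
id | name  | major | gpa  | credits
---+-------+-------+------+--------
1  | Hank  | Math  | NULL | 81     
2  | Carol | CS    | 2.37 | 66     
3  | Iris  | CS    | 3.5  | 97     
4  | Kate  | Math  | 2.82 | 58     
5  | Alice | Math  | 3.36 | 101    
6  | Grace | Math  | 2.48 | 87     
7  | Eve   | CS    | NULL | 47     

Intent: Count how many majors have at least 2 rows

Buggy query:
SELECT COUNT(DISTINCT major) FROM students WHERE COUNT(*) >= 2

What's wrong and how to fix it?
Bug: WHERE filters individual rows, not groups, so a group-level COUNT is invalid there

Fix: Use a subquery that GROUPs and filters with HAVING, then count its rows

Corrected query:
SELECT COUNT(*) FROM (SELECT major FROM students GROUP BY major HAVING COUNT(*) >= 2)

Result:
COUNT(*)
--------
2       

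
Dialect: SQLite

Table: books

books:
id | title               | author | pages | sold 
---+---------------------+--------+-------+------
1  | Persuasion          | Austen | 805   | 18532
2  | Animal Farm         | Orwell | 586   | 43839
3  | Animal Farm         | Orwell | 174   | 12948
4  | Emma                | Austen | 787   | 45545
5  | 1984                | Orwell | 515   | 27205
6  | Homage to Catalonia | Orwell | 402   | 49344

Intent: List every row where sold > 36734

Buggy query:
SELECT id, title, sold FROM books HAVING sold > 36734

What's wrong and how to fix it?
Bug: HAVING filters the output of aggregation, but this query has no GROUP BY and no aggregate functions, so SQLite rejects it (HAVING clause on a non-aggregate query); the condition here is per row

Fix: Replace HAVING with WHERE since the condition applies to individual rows

Corrected query:
SELECT id, title, sold FROM books WHERE sold > 36734

Result:
id | title               | sold 
---+---------------------+------
2  | Animal Farm         | 43839
4  | Emma                | 45545
6  | Homage to Catalonia | 49344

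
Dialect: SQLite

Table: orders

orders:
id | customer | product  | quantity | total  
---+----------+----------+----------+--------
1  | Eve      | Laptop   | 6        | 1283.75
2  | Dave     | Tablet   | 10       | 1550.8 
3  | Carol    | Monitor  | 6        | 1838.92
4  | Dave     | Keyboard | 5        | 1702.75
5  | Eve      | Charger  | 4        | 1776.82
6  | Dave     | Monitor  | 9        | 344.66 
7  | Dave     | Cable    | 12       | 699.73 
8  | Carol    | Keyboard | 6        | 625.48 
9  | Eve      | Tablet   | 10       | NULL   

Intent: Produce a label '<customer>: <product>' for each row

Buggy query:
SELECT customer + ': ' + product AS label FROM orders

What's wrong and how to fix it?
Bug: SQLite uses || for string concatenation; + coerces text to numbers (yielding 0)

Fix: Use the || operator for string concatenation

Corrected query:
SELECT customer || ': ' || product AS label FROM orders

Result:
label          
---------------
Eve: Laptop    
Dave: Tablet   
Carol: Monitor 
Dave: Keyboard 
Eve: Charger   
Dave: Monitor  
Dave: Cable    
Carol: Keyboard
Eve: Tablet    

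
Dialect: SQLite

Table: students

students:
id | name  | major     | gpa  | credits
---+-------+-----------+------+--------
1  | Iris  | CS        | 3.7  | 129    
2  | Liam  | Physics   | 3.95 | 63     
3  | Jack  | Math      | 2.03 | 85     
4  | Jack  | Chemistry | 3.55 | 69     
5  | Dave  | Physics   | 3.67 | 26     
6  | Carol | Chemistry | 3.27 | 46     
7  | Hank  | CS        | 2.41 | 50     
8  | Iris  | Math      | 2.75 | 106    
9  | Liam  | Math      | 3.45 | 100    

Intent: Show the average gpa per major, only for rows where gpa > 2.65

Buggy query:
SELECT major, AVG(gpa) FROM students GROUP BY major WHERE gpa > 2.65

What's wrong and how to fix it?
Bug: Row-level WHERE must come before GROUP BY in the clause order

Fix: Place WHERE between FROM and GROUP BY

Corrected query:
SELECT major, AVG(gpa) FROM students WHERE gpa > 2.65 GROUP BY major

Result:
major     | AVG(gpa)
----------+---------
CS        | 3.7     
Chemistry | 3.41    
Math      | 3.1     
Physics   | 3.81    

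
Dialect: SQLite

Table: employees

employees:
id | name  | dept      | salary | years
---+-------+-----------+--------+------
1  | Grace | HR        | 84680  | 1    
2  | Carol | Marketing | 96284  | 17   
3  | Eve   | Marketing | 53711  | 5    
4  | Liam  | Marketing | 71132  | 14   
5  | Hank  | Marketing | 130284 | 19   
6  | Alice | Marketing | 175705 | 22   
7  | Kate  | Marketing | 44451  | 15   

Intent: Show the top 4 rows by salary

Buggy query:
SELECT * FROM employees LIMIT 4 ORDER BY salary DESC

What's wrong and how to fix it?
Bug: LIMIT must come after ORDER BY

Fix: Swap the clauses: ORDER BY first, then LIMIT

Corrected query:
SELECT * FROM employees ORDER BY salary DESC LIMIT 4

Result:
id | name  | dept      | salary | years
---+-------+-----------+--------+------
6  | Alice | Marketing | 175705 | 22   
5  | Hank  | Marketing | 130284 | 19   
2  | Carol | Marketing | 96284  | 17   
1  | Grace | HR        | 84680  | 1    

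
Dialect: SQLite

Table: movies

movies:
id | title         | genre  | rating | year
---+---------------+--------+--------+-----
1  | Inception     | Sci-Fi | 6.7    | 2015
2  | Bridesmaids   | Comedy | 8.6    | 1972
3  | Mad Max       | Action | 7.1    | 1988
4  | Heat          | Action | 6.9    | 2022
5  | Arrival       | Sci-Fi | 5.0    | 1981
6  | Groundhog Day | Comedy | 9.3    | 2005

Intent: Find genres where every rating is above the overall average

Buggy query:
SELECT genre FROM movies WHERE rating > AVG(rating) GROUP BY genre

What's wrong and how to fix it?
Bug: AVG() is an aggregate; it can't sit directly in WHERE

Fix: Compute the overall average in a scalar subquery and compare each group's MIN against it in HAVING

Corrected query:
SELECT genre FROM movies GROUP BY genre HAVING MIN(rating) > (SELECT AVG(rating) FROM movies)

Result:
genre 
------
Comedy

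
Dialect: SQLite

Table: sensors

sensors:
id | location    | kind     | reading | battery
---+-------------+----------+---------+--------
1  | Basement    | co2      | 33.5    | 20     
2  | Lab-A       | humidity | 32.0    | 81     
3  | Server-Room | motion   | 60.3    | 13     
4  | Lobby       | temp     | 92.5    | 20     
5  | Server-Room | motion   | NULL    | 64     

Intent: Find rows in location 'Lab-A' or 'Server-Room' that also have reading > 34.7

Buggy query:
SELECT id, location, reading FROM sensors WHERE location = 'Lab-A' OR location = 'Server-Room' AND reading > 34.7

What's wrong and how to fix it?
Bug: Without parentheses, AND is evaluated before OR, so the reading filter only applies to the 'Server-Room' branch

Fix: Group the OR with parentheses (or use IN), then AND the threshold

Corrected query:
SELECT id, location, reading FROM sensors WHERE (location = 'Lab-A' OR location = 'Server-Room') AND reading > 34.7

Result:
id | location    | reading
---+-------------+--------
3  | Server-Room | 60.3   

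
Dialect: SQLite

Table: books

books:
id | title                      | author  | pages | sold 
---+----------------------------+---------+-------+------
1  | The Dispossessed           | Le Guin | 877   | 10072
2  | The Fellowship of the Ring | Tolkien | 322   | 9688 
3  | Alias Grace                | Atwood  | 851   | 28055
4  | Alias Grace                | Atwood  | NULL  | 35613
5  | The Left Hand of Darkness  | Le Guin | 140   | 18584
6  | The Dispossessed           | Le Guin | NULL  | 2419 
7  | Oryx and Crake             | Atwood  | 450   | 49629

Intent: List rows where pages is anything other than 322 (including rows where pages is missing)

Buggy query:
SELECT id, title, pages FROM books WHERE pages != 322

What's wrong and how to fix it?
Bug: Inequality against NULL is unknown, not true; rows with NULL are dropped

Fix: Add an explicit OR pages IS NULL to include the missing-value rows

Corrected query:
SELECT id, title, pages FROM books WHERE pages != 322 OR pages IS NULL

Result:
id | title                     | pages
---+---------------------------+------
1  | The Dispossessed          | 877  
3  | Alias Grace               | 851  
4  | Alias Grace               | NULL 
5  | The Left Hand of Darkness | 140  
6  | The Dispossessed          | NULL 
7  | Oryx and Crake            | 450  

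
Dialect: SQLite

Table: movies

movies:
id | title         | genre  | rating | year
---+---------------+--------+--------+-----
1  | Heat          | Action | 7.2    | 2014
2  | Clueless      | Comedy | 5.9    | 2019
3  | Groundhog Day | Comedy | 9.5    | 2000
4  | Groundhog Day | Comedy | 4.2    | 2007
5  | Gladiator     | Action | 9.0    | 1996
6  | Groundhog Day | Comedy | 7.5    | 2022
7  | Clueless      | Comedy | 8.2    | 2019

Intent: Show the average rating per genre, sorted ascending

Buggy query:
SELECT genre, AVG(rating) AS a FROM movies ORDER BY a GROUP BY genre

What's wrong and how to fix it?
Bug: ORDER BY appears before GROUP BY; SQL clause order requires GROUP BY first

Fix: Move ORDER BY to the end, after GROUP BY

Corrected query:
SELECT genre, AVG(rating) AS a FROM movies GROUP BY genre ORDER BY a

Result:
genre  | a   
-------+-----
Comedy | 7.06
Action | 8.1 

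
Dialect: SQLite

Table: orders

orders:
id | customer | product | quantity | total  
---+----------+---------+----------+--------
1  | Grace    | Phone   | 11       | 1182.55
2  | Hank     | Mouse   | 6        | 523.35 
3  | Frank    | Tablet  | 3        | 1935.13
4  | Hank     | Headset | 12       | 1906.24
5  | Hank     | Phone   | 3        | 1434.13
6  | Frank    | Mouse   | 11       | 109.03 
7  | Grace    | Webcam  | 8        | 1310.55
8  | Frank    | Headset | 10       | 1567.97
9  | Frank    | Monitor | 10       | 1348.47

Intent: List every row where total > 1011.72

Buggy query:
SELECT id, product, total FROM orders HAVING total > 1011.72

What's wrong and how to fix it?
Bug: HAVING filters the output of aggregation, but this query has no GROUP BY and no aggregate functions, so SQLite rejects it (HAVING clause on a non-aggregate query); the condition here is per row

Fix: Replace HAVING with WHERE since the condition applies to individual rows

Corrected query:
SELECT id, product, total FROM orders WHERE total > 1011.72

Result:
id | product | total  
---+---------+--------
1  | Phone   | 1182.55
3  | Tablet  | 1935.13
4  | Headset | 1906.24
5  | Phone   | 1434.13
7  | Webcam  | 1310.55
8  | Headset | 1567.97
9  | Monitor | 1348.47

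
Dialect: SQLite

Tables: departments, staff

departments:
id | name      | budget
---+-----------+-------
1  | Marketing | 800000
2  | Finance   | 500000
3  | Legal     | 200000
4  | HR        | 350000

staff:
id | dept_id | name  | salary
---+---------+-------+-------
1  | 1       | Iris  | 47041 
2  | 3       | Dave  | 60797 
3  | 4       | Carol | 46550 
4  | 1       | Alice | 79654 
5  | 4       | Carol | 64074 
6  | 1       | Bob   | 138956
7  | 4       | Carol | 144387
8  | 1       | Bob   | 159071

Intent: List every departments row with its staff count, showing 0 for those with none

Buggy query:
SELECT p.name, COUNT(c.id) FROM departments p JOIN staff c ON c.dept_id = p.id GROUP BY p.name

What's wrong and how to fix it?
Bug: An inner join excludes parents with zero children

Fix: Switch to LEFT JOIN to retain unmatched parent rows

Corrected query:
SELECT p.name, COUNT(c.id) FROM departments p LEFT JOIN staff c ON c.dept_id = p.id GROUP BY p.name

Result:
name      | COUNT(c.id)
----------+------------
Finance   | 0          
HR        | 3          
Legal     | 1          
Marketing | 4          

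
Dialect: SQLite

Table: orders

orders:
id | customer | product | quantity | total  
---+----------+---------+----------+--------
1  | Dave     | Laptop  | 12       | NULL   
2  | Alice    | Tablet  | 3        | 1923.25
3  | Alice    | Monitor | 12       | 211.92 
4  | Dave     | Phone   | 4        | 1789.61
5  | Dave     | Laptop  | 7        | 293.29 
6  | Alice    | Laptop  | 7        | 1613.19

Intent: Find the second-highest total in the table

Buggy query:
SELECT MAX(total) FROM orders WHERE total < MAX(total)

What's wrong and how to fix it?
Bug: MAX(total) on the right of the comparison is an aggregate-in-WHERE error

Fix: Compute the overall MAX in a subquery, then take MAX of rows below it

Corrected query:
SELECT MAX(total) FROM orders WHERE total < (SELECT MAX(total) FROM orders)

Result:
MAX(total)
----------
1789.61   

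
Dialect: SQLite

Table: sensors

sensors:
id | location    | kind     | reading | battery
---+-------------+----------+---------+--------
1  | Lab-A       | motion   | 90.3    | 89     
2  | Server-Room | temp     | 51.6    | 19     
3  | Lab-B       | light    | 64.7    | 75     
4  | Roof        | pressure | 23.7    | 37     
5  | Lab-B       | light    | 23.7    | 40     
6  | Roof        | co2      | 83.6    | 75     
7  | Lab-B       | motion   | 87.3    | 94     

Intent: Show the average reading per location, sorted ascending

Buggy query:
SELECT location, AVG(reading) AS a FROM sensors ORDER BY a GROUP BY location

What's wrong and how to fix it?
Bug: GROUP BY must precede ORDER BY

Fix: Reorder: SELECT … FROM … GROUP BY … ORDER BY …

Corrected query:
SELECT location, AVG(reading) AS a FROM sensors GROUP BY location ORDER BY a

Result:
location    | a        
------------+----------
Server-Room | 51.6     
Roof        | 53.65    
Lab-B       | 58.566667
Lab-A       | 90.3     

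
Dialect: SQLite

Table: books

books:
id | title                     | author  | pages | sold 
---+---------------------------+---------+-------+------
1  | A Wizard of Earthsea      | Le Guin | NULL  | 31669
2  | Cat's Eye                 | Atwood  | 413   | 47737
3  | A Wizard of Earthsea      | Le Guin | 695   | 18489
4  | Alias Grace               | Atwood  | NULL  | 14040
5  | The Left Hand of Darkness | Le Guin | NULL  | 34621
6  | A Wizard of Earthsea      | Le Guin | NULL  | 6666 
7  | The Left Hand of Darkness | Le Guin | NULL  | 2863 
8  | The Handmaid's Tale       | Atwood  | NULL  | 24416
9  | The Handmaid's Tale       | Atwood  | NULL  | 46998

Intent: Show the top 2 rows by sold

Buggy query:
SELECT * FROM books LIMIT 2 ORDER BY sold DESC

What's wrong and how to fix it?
Bug: ORDER BY cannot follow LIMIT; LIMIT is the final clause

Fix: Swap the clauses: ORDER BY first, then LIMIT

Corrected query:
SELECT * FROM books ORDER BY sold DESC LIMIT 2

Result:
id | title               | author | pages | sold 
---+---------------------+--------+-------+------
2  | Cat's Eye           | Atwood | 413   | 47737
9  | The Handmaid's Tale | Atwood | NULL  | 46998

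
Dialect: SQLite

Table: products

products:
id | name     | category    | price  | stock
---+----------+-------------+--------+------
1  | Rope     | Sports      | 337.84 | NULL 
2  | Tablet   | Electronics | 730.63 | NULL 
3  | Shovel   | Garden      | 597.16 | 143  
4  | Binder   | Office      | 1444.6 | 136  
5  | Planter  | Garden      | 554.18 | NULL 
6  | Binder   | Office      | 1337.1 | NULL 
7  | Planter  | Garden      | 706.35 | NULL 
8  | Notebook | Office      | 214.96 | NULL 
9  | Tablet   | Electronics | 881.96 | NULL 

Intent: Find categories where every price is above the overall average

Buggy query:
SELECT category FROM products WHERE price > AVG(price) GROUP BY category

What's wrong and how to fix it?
Bug: WHERE evaluates per row before aggregation, so AVG() is unavailable

Fix: Use a subquery for AVG and a HAVING MIN(...) filter so the condition holds for every row in the group

Corrected query:
SELECT category FROM products GROUP BY category HAVING MIN(price) > (SELECT AVG(price) FROM products)

Result:
(no rows)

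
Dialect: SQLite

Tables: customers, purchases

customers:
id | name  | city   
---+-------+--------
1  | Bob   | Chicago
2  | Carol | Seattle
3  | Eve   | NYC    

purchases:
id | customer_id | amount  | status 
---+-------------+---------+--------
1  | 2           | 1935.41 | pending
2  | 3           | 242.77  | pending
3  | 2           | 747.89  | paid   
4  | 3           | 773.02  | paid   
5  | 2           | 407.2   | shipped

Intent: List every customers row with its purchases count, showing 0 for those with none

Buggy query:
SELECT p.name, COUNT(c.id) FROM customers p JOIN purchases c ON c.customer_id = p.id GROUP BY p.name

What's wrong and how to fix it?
Bug: INNER JOIN drops customers rows that have no matching purchases rows

Fix: Use LEFT JOIN so parents without children still appear (COUNT(c.id) gives 0)

Corrected query:
SELECT p.name, COUNT(c.id) FROM customers p LEFT JOIN purchases c ON c.customer_id = p.id GROUP BY p.name

Result:
name  | COUNT(c.id)
------+------------
Bob   | 0          
Carol | 3          
Eve   | 2          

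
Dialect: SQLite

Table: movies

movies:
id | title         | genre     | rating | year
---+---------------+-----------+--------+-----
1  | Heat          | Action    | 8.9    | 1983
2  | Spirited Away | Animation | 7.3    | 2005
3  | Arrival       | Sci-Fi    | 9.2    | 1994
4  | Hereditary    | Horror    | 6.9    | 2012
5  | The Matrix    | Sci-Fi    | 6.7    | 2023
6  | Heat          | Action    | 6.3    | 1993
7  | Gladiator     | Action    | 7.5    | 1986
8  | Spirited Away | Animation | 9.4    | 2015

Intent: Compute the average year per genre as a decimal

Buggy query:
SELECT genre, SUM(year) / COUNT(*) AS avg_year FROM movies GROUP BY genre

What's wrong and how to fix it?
Bug: Both operands are integers, so '/' performs integer division and truncates

Fix: Multiply by 1.0 (or CAST to REAL) to force floating-point division

Corrected query:
SELECT genre, SUM(year) * 1.0 / COUNT(*) AS avg_year FROM movies GROUP BY genre

Result:
genre     | avg_year   
----------+------------
Action    | 1987.333333
Animation | 2010       
Horror    | 2012       
Sci-Fi    | 2008.5     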